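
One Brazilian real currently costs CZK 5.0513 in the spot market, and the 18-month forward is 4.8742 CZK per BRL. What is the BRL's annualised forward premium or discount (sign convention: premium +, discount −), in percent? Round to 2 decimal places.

T = 18/12 years.
BRL trades forward at -3.50603% vs spot over the period.
Per annum: -0.0350603 / (18/12) = -0.023374 = -2.34%.

-2.34%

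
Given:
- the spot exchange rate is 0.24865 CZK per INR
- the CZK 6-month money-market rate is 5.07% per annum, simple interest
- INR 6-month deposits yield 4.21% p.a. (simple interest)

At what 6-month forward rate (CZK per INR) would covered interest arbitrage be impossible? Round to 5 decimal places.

T = 6/12 years.
Growth of 1 CZK over T: 1 + 0.0507×6/12 = 1.025350.
Growth of 1 INR over T: 1 + 0.0421×6/12 = 1.021050.
Forward (CZK per INR) = 0.24865 × 1.025350 / 1.021050 = 0.2496972.

0.24970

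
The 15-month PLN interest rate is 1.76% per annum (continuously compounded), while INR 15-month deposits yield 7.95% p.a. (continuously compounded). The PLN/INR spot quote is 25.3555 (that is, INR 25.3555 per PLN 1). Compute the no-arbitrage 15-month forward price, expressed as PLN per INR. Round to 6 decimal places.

0.036503

T = 15/12 years.
INR growth factor: e^(0.0795×15/12) = 1.1044804.
PLN accumulates by e^(0.0176×15/12) = 1.0222438.
So F = 25.3555 × 1.1044804 / 1.0222438 = 27.39528 (INR/PLN).
Quoted the other way: 1/27.39528 = 0.036503 PLN per INR.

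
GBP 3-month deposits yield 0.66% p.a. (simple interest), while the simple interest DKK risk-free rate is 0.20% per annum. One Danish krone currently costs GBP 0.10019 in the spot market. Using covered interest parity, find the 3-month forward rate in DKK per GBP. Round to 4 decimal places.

T = 3/12 years.
Growth of 1 GBP over T: 1 + 0.0066×3/12 = 1.001650.
Growth of 1 DKK over T: 1 + 0.0020×3/12 = 1.000500.
CIP: F = S · (grow GBP)/(grow DKK) = 0.10019 × 1.001650/1.000500 = 0.1003052 GBP per DKK.
Quoted the other way: 1/0.1003052 = 9.9696 DKK per GBP.

9.9696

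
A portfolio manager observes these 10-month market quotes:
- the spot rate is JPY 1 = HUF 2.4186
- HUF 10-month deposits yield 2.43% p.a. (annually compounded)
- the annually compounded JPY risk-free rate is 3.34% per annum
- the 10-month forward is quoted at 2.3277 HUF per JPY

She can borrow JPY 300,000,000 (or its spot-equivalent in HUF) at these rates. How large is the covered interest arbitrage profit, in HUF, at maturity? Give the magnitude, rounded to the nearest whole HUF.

T = 10/12 years.
Invest the JPY and cover forward: 300,000,000 × 1.0277568523 × 2.3277 = HUF 717,692,887.53.
Convert at spot and invest in HUF: 300,000,000 × 2.4186 × 1.02020937624 = HUF 740,243,519.21.
The quoted forward undervalues JPY, so borrow JPY, convert to HUF at spot, deposit the HUF at 2.43%, and buy JPY forward at 2.3277 to cover the loan.
Arbitrage profit = |717,692,887.53 − 740,243,519.21| = HUF 22,550,632.

HUF 22,550,632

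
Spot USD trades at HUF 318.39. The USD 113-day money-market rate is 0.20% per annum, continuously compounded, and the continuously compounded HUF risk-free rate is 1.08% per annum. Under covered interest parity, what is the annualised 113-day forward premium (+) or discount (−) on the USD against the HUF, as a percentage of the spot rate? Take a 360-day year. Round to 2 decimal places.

T = 113/360 years.
CIP forward (HUF per USD) = 318.39 × 1.0033958/1.000628 = 319.27069.
(F − S)/S ÷ T = (319.27069 − 318.39)/318.39/(113/360) = 0.008812 → 0.88%.

+0.88%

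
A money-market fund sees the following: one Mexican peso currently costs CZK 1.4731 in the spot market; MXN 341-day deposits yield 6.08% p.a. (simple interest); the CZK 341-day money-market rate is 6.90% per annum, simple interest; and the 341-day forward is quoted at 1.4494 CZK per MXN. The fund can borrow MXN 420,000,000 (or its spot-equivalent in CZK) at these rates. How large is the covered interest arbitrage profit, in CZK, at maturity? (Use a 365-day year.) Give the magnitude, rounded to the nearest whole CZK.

T = 341/365 years.
Route A — deposit MXN, sell forward: 420,000,000 × 1.05680219178 × 1.4494 = CZK 643,326,220.64.
Route B — convert at spot, deposit CZK: 420,000,000 × 1.4731 × 1.0644630137 = CZK 658,585,395.50.
The quoted forward undervalues MXN, so borrow MXN, convert to CZK at spot, deposit the CZK at 6.90%, and buy MXN forward at 1.4494 to cover the loan.
Arbitrage profit = |643,326,220.64 − 658,585,395.50| = CZK 15,259,175.

CZK 15,259,175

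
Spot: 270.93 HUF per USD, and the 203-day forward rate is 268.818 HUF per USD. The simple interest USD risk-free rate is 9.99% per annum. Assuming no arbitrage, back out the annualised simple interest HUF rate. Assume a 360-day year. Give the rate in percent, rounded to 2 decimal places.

8.53%

T = 203/360 years.
CIP gives F = S · g_HUF/g_USD, so g_HUF/g_USD = 268.818/270.93 = 0.9922046.
USD growth factor: 1 + 0.0999×203/360 = 1.0563325.
So the HUF growth factor = 1.048098.
(1.048098 − 1)/T = 0.085297, i.e. 8.53%.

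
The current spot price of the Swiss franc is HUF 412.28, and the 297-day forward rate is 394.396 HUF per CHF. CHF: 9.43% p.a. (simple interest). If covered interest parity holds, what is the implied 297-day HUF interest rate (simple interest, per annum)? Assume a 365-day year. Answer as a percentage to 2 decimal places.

T = 297/365 years.
F/S = 394.396/412.28 = 0.9566217 = (growth of HUF) / (growth of CHF).
CHF growth factor: 1 + 0.0943×297/365 = 1.0767318.
That pins the HUF growth at 1.030025.
(1.030025 − 1)/T = 0.036899, i.e. 3.69%.

3.69%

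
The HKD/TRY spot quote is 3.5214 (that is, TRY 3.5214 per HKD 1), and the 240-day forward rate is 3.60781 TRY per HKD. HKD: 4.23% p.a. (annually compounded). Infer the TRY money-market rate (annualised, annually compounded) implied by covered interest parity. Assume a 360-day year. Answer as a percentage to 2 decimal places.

8.09%

T = 240/360 years.
CIP gives F = S · g_TRY/g_HKD, so g_TRY/g_HKD = 3.60781/3.5214 = 1.0245385.
HKD growth factor: (1 + 0.0423)^(240/360) = 1.0280048.
So the TRY growth factor = 1.0532305.
r = 1.0532305^(360/240) − 1 = 0.080899 → 8.09%.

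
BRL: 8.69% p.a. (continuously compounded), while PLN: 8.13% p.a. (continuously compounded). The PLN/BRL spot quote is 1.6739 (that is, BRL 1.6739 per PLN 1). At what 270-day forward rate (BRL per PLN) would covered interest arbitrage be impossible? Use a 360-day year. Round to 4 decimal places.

T = 270/360 years.
Growth of 1 BRL over T: e^(0.0869×270/360) = 1.0673458.
Growth of 1 PLN over T: e^(0.0813×270/360) = 1.0628723.
CIP: F = S · (grow BRL)/(grow PLN) = 1.6739 × 1.0673458/1.0628723 = 1.680945 BRL per PLN.

1.6809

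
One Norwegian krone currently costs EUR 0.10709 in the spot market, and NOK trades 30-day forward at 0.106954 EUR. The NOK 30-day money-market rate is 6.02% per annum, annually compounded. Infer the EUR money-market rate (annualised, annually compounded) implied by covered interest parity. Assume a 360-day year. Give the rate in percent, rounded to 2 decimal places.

T = 30/360 years.
CIP gives F = S · g_EUR/g_NOK, so g_EUR/g_NOK = 0.106954/0.10709 = 0.9987300.
The NOK side grows by (1 + 0.0602)^(30/360) = 1.0048833.
That pins the EUR growth at 1.0036071.
r = 1.0036071^(360/30) − 1 = 0.044154 → 4.42%.

4.42%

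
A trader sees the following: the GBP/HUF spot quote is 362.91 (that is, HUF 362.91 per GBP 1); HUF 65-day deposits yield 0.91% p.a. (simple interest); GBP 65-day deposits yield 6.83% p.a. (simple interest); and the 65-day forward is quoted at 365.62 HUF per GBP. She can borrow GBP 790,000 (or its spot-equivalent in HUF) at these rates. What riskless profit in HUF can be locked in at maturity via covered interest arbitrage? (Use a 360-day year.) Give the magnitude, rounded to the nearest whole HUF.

T = 65/360 years.
Invest the GBP and cover forward: 790,000 × 1.01233194444 × 365.62 = HUF 292,401,756.37.
Convert at spot and invest in HUF: 790,000 × 362.91 × 1.00164305556 = HUF 287,169,962.22.
The quoted forward overvalues GBP, so borrow HUF, buy GBP at spot, deposit the GBP at 6.83%, and sell the proceeds forward at 365.62.
The gap between the two covered legs is HUF 5,231,794.

HUF 5,231,794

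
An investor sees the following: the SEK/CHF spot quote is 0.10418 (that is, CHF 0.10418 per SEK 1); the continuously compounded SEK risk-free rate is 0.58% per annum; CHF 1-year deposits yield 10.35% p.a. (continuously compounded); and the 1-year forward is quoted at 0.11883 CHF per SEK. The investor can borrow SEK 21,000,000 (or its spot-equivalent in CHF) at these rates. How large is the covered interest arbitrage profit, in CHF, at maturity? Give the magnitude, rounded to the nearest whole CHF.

CHF 83,597

T = 1 year.
Keep in SEK, deliver into the forward: 21,000,000·1.005816853·0.11883 = CHF 2,509,945.55.
Swap to CHF now, deposit: 21,000,000·0.10418·1.109045793 = CHF 2,426,348.21.
The quoted forward overvalues SEK, so borrow CHF, buy SEK at spot, deposit the SEK at 0.58%, and sell the proceeds forward at 0.11883.
Arbitrage profit = |2,509,945.55 − 2,426,348.21| = CHF 83,597.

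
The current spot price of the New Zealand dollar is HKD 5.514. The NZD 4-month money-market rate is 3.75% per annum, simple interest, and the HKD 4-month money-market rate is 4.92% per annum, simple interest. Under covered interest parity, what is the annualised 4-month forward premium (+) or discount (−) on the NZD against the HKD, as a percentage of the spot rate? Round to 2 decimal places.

+1.16%

T = 4/12 years.
No-arbitrage forward: 5.514 × 1.016400 / 1.012500 = 5.535239 HKD/NZD.
(F − S)/S ÷ T = (5.535239 − 5.514)/5.514/(4/12) = 0.011555 → 1.16%.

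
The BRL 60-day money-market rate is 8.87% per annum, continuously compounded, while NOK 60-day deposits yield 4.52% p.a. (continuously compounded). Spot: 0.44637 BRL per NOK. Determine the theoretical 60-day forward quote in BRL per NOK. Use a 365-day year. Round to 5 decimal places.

0.44957

T = 60/365 years.
BRL accumulates by e^(0.0887×60/365) = 1.0146876.
NOK growth factor: e^(0.0452×60/365) = 1.0074578.
So F = 0.44637 × 1.0146876 / 1.0074578 = 0.4495733 (BRL/NOK).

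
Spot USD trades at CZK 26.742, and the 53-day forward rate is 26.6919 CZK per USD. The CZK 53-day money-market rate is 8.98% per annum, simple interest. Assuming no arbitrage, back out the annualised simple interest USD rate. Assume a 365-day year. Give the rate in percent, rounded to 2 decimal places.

10.29%

T = 53/365 years.
CIP gives F = S · g_CZK/g_USD, so g_CZK/g_USD = 26.6919/26.742 = 0.9981265.
The CZK side grows by 1 + 0.0898×53/365 = 1.0130395.
That pins the USD growth at 1.014941.
r = (1.014941 − 1)/(53/365) = 0.102896 → 10.29%.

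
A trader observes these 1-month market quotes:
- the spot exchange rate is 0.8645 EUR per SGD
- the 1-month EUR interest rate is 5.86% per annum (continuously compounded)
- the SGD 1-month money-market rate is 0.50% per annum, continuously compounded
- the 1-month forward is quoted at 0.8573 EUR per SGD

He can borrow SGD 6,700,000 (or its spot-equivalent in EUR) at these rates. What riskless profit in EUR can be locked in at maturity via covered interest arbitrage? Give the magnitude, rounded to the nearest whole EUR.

EUR 74,200

T = 1/12 years.
Route A — deposit SGD, sell forward: 6,700,000 × 1.000416753 × 0.8573 = EUR 5,746,303.79.
Route B — convert at spot, deposit EUR: 6,700,000 × 0.8645 × 1.004895276 = EUR 5,820,504.17.
The quoted forward undervalues SGD, so borrow SGD, convert to EUR at spot, deposit the EUR at 5.86%, and buy SGD forward at 0.8573 to cover the loan.
Arbitrage profit = |5,746,303.79 − 5,820,504.17| = EUR 74,200.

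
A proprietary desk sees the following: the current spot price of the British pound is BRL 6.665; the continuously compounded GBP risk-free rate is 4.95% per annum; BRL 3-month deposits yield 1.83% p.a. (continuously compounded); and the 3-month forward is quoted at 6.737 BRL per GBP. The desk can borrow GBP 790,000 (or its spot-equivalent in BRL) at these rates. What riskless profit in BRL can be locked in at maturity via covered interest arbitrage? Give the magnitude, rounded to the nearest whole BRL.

T = 3/12 years.
Invest the GBP and cover forward: 790,000 × 1.012451887 × 6.737 = BRL 5,388,501.81.
Convert at spot and invest in BRL: 790,000 × 6.665 × 1.004585481 = BRL 5,289,494.16.
The quoted forward overvalues GBP, so borrow BRL, buy GBP at spot, deposit the GBP at 4.95%, and sell the proceeds forward at 6.737.
Arbitrage profit = |5,388,501.81 − 5,289,494.16| = BRL 99,008.

BRL 99,008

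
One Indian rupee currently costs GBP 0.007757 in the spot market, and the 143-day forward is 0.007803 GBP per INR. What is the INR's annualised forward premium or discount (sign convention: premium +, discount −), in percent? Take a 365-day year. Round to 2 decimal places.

+1.51%

T = 143/365 years.
(F − S)/S = (0.007803 − 0.007757)/0.007757 = 0.0059301.
×(1/T) gives 1.51% p.a.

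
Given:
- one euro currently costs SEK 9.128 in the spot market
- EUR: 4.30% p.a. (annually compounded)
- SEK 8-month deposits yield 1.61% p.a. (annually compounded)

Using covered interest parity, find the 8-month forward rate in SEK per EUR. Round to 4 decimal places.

T = 8/12 years.
SEK accumulates by (1 + 0.0161)^(8/12) = 1.0107047.
EUR growth factor: (1 + 0.0430)^(8/12) = 1.0284651.
CIP: F = S · (grow SEK)/(grow EUR) = 9.128 × 1.0107047/1.0284651 = 8.970370 SEK per EUR.

8.9704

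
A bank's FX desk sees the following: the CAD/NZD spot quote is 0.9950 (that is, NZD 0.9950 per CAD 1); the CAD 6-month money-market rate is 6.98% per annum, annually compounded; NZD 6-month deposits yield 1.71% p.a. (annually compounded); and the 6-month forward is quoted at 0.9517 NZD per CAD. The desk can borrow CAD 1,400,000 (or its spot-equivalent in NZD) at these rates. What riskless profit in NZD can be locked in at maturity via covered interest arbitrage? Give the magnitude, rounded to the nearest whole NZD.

T = 6/12 years.
Keep in CAD, deliver into the forward: 1,400,000·1.034311365·0.9517 = NZD 1,378,095.78.
Swap to NZD now, deposit: 1,400,000·0.9950·1.008513758 = NZD 1,404,859.66.
The quoted forward undervalues CAD, so borrow CAD, convert to NZD at spot, deposit the NZD at 1.71%, and buy CAD forward at 0.9517 to cover the loan.
Arbitrage profit = |1,378,095.78 − 1,404,859.66| = NZD 26,764.

NZD 26,764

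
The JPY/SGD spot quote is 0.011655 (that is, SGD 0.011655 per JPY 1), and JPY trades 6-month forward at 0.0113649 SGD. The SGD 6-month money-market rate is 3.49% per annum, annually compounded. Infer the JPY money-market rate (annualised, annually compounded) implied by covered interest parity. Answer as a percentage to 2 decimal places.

8.84%

T = 6/12 years.
F/S = 0.0113649/0.011655 = 0.9751094 = (growth of SGD) / (growth of JPY).
The SGD side grows by (1 + 0.0349)^(6/12) = 1.0173003.
Hence g_JPY = 1.0432679.
r = 1.0432679^(12/6) − 1 = 0.088408 → 8.84%.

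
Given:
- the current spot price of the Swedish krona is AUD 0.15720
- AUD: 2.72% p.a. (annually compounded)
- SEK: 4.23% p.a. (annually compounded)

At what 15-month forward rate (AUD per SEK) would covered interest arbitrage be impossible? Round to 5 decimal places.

0.15436

T = 15/12 years.
AUD growth factor: (1 + 0.0272)^(15/12) = 1.0341148.
SEK growth factor: (1 + 0.0423)^(15/12) = 1.0531517.
So F = 0.1572 × 1.0341148 / 1.0531517 = 0.1543584 (AUD/SEK).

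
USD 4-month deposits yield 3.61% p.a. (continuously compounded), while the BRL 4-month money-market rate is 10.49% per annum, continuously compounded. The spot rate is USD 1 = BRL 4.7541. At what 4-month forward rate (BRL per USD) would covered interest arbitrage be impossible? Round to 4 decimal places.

4.8644

T = 4/12 years.
BRL growth factor: e^(0.1049×4/12) = 1.0355852.
USD accumulates by e^(0.0361×4/12) = 1.012106.
Forward (BRL per USD) = 4.7541 × 1.0355852 / 1.012106 = 4.864387.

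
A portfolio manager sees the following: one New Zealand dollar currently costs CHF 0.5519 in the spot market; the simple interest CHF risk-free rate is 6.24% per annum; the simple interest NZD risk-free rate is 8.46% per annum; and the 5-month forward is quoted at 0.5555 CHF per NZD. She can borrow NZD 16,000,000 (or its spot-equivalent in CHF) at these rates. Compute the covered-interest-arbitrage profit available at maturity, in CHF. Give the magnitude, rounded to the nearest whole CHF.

T = 5/12 years.
Invest the NZD and cover forward: 16,000,000 × 1.035250 × 0.5555 = CHF 9,201,302.00.
Convert at spot and invest in CHF: 16,000,000 × 0.5519 × 1.026000 = CHF 9,059,990.40.
The quoted forward overvalues NZD, so borrow CHF, buy NZD at spot, deposit the NZD at 8.46%, and sell the proceeds forward at 0.5555.
Arbitrage profit = |9,201,302.00 − 9,059,990.40| = CHF 141,312.

CHF 141,312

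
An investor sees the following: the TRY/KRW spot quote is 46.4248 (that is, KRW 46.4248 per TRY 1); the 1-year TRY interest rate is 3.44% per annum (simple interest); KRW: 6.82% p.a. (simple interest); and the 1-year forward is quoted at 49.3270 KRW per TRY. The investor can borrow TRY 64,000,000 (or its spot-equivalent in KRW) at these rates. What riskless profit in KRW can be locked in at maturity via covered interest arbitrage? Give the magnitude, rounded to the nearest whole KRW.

T = 1 year.
Route A — deposit TRY, sell forward: 64,000,000 × 1.034400 × 49.3270 = KRW 3,265,526,323.20.
Route B — convert at spot, deposit KRW: 64,000,000 × 46.4248 × 1.068200 = KRW 3,173,822,167.04.
The quoted forward overvalues TRY, so borrow KRW, buy TRY at spot, deposit the TRY at 3.44%, and sell the proceeds forward at 49.3270.
Arbitrage profit = |3,265,526,323.20 − 3,173,822,167.04| = KRW 91,704,156.

KRW 91,704,156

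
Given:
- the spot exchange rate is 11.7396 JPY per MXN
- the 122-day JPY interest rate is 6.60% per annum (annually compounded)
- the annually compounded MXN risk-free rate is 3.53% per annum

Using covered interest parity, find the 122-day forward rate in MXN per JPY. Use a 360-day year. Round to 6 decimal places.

0.084342

T = 122/360 years.
JPY accumulates by (1 + 0.0660)^(122/360) = 1.0218958.
Growth of 1 MXN over T: (1 + 0.0353)^(122/360) = 1.0118259.
So F = 11.7396 × 1.0218958 / 1.0118259 = 11.85643 (JPY/MXN).
Invert for MXN per JPY: 1 / 11.85643 = 0.084342.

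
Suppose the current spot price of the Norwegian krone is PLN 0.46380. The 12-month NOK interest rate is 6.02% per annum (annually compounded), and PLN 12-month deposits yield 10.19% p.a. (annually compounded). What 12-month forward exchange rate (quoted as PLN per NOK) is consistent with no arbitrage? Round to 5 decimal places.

0.48204

T = 1 year.
PLN accumulates by (1 + 0.1019)^1 = 1.101900.
Growth of 1 NOK over T: (1 + 0.0602)^1 = 1.060200.
So F = 0.4638 × 1.101900 / 1.060200 = 0.4820423 (PLN/NOK).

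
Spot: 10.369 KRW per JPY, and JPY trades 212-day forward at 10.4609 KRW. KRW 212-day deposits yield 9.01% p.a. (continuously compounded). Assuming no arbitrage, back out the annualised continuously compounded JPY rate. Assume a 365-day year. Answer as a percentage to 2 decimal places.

7.49%

T = 212/365 years.
CIP gives F = S · g_KRW/g_JPY, so g_KRW/g_JPY = 10.4609/10.369 = 1.0088630.
The KRW side grows by e^(0.0901×212/365) = 1.0537256.
That pins the JPY growth at 1.0444685.
Take logs: ln 1.0444685 / (212/365) = 0.074908, so 7.49%.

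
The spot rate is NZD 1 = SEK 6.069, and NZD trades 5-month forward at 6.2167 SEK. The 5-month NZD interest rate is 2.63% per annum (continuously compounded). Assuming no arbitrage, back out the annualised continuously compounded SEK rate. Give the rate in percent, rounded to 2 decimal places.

T = 5/12 years.
F/S = 6.2167/6.069 = 1.0243368 = (growth of SEK) / (growth of NZD).
NZD growth factor: e^(0.0263×5/12) = 1.0110186.
That pins the SEK growth at 1.0356236.
Take logs: ln 1.0356236 / (5/12) = 0.084009, so 8.40%.

8.40%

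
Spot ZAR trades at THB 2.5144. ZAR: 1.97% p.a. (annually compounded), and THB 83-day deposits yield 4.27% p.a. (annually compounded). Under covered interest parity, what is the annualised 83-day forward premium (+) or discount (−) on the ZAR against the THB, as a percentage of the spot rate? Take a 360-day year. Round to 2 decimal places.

T = 83/360 years.
F = S · g_THB/g_ZAR = 2.5144 × 1.009687/1.0045079 = 2.5273639.
Annualised premium = (F − S)/S × (1/T) = (2.5273639 − 2.5144)/2.5144 ÷ (83/360) = 2.24%.

+2.24%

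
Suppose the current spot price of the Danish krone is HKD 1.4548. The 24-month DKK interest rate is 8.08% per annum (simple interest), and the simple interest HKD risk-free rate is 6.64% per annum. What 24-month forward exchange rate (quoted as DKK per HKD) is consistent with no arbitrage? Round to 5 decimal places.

0.70486

T = 2 years.
HKD accumulates by 1 + 0.0664×2 = 1.132800.
DKK accumulates by 1 + 0.0808×2 = 1.161600.
So F = 1.4548 × 1.132800 / 1.161600 = 1.418731 (HKD/DKK).
Quoted the other way: 1/1.418731 = 0.70486 DKK per HKD.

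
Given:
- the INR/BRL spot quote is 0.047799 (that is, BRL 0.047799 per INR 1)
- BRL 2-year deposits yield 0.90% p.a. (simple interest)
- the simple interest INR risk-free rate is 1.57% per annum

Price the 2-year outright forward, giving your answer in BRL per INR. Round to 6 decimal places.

T = 2 years.
Growth of 1 BRL over T: 1 + 0.0090×2 = 1.018000.
INR growth factor: 1 + 0.0157×2 = 1.031400.
CIP: F = S · (grow BRL)/(grow INR) = 0.047799 × 1.018000/1.031400 = 0.04717799 BRL per INR.

0.047178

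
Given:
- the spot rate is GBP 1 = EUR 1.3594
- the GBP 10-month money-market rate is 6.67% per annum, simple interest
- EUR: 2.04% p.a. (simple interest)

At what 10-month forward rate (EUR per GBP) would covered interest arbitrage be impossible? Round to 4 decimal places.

1.3097

T = 10/12 years.
EUR growth factor: 1 + 0.0204×10/12 = 1.017000.
GBP growth factor: 1 + 0.0667×10/12 = 1.0555833.
So F = 1.3594 × 1.017000 / 1.0555833 = 1.309712 (EUR/GBP).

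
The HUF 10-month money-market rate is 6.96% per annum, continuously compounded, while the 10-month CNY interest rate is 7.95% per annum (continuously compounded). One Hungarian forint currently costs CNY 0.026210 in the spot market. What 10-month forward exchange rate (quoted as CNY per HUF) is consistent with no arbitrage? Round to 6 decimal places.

0.026427

T = 10/12 years.
Growth of 1 CNY over T: e^(0.0795×10/12) = 1.0684938.
HUF growth factor: e^(0.0696×10/12) = 1.059715.
CIP: F = S · (grow CNY)/(grow HUF) = 0.02621 × 1.0684938/1.059715 = 0.02642713 CNY per HUF.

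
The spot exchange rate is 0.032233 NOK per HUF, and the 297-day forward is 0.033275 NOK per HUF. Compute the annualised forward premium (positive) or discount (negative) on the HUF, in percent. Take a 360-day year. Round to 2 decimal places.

+3.92%

T = 297/360 years.
(F − S)/S = (0.033275 − 0.032233)/0.032233 = 0.0323271.
Annualise by dividing by T: 0.0323271 / (297/360) = 0.039184 → 3.92%.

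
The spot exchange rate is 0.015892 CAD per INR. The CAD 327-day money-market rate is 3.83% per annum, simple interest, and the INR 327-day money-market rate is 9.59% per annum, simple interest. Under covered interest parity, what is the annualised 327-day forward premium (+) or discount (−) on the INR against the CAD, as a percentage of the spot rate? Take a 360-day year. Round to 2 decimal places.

T = 327/360 years.
F = S · g_CAD/g_INR = 0.015892 × 1.0347892/1.0871092 = 0.015127156.
(F − S)/S ÷ T = (0.015127156 − 0.015892)/0.015892/(327/360) = -0.052985 → -5.30%.

-5.30%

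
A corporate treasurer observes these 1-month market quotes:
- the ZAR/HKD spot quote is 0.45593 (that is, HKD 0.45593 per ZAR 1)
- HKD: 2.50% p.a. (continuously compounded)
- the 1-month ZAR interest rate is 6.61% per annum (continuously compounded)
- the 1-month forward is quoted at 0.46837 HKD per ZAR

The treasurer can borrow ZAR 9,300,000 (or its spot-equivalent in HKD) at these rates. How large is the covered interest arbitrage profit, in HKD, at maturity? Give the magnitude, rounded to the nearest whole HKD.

HKD 130,909

T = 1/12 years.
Route A — deposit ZAR, sell forward: 9,300,000 × 1.005523532 × 0.46837 = HKD 4,379,900.63.
Route B — convert at spot, deposit HKD: 9,300,000 × 0.45593 × 1.002085505 = HKD 4,248,991.85.
The quoted forward overvalues ZAR, so borrow HKD, buy ZAR at spot, deposit the ZAR at 6.61%, and sell the proceeds forward at 0.46837.
Profit = 4,379,900.63 − 4,248,991.85 = HKD 130,909.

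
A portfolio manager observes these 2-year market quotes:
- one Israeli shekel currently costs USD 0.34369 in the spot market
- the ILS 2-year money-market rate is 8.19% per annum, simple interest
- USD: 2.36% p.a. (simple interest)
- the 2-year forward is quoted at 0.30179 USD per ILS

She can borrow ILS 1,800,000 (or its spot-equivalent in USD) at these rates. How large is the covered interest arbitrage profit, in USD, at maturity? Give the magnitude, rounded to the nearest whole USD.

USD 15,640

T = 2 years.
Keep in ILS, deliver into the forward: 1,800,000·1.163800·0.30179 = USD 632,201.76.
Swap to USD now, deposit: 1,800,000·0.34369·1.047200 = USD 647,841.90.
The quoted forward undervalues ILS, so borrow ILS, convert to USD at spot, deposit the USD at 2.36%, and buy ILS forward at 0.30179 to cover the loan.
Arbitrage profit = |632,201.76 − 647,841.90| = USD 15,640.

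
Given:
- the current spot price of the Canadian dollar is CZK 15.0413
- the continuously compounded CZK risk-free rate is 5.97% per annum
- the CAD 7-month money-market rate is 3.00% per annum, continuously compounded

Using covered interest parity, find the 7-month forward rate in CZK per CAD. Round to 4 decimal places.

T = 7/12 years.
Growth of 1 CZK over T: e^(0.0597×7/12) = 1.03543849.
CAD accumulates by e^(0.0300×7/12) = 1.01765402.
Forward (CZK per CAD) = 15.0413 × 1.03543849 / 1.01765402 = 15.304161.

15.3042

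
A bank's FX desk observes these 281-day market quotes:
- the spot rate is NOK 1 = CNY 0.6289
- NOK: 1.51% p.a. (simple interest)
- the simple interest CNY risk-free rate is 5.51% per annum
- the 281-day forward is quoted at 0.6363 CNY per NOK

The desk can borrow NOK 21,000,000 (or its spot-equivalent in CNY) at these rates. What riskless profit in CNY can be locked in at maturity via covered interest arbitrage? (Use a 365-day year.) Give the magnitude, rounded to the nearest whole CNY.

CNY 249,494

T = 281/365 years.
Keep in NOK, deliver into the forward: 21,000,000·1.0116249315·0.6363 = CNY 13,517,635.82.
Swap to CNY now, deposit: 21,000,000·0.6289·1.0424194521 = CNY 13,767,129.46.
The quoted forward undervalues NOK, so borrow NOK, convert to CNY at spot, deposit the CNY at 5.51%, and buy NOK forward at 0.6363 to cover the loan.
Profit = 13,767,129.46 − 13,517,635.82 = CNY 249,494.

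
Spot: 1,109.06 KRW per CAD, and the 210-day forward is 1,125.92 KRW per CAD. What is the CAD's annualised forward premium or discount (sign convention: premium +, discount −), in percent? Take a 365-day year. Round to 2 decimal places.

T = 210/365 years.
Period premium: (1125.92 − 1109.06)/1109.06 = 0.0152021.
×(1/T) gives 2.64% p.a.

+2.64%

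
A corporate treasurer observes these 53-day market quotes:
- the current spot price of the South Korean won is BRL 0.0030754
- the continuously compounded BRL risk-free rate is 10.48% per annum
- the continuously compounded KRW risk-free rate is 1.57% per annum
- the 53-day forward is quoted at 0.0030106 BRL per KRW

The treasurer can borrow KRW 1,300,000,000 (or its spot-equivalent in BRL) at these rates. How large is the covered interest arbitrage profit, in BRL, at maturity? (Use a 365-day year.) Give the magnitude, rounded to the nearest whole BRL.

T = 53/365 years.
Keep in KRW, deliver into the forward: 1,300,000,000·1.002282327·0.0030106 = BRL 3,922,712.53.
Swap to BRL now, deposit: 1,300,000,000·0.0030754·1.01533391 = BRL 4,059,325.28.
The quoted forward undervalues KRW, so borrow KRW, convert to BRL at spot, deposit the BRL at 10.48%, and buy KRW forward at 0.0030106 to cover the loan.
Profit = 4,059,325.28 − 3,922,712.53 = BRL 136,613.

BRL 136,613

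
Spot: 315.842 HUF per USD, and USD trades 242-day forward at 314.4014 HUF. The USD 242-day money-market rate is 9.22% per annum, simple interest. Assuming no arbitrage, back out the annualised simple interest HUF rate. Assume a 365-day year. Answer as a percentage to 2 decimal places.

8.49%

T = 242/365 years.
By CIP, F/S equals the HUF-to-USD growth ratio: 314.4014/315.842 = 0.9954389.
USD growth factor: 1 + 0.0922×242/365 = 1.0611299.
So the HUF growth factor = 1.056290.
(1.056290 − 1)/T = 0.084900, i.e. 8.49%.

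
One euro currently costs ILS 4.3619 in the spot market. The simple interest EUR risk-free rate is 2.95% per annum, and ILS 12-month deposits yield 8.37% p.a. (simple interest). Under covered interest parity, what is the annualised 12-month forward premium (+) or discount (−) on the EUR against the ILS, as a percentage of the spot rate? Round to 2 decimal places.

+5.26%

T = 1 year.
F = S · g_ILS/g_EUR = 4.3619 × 1.083700/1.029500 = 4.5915406.
(F − S)/S ÷ T = (4.5915406 − 4.3619)/4.3619/1 = 0.052647 → 5.26%.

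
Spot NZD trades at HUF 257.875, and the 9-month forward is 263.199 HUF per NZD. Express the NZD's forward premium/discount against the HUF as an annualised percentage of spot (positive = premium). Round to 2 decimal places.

+2.75%

T = 9/12 years.
Period premium: (263.199 − 257.875)/257.875 = 0.0206457.
Annualise by dividing by T: 0.0206457 / (9/12) = 0.027528 → 2.75%.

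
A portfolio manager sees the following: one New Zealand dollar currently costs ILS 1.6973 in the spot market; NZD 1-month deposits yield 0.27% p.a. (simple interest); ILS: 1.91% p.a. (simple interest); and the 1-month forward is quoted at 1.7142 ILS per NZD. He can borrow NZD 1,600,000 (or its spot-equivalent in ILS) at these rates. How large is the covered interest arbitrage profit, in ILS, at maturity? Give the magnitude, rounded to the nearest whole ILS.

ILS 23,335

T = 1/12 years.
Invest the NZD and cover forward: 1,600,000 × 1.000225 × 1.7142 = ILS 2,743,337.11.
Convert at spot and invest in ILS: 1,600,000 × 1.6973 × 1.001591667 = ILS 2,720,002.46.
The quoted forward overvalues NZD, so borrow ILS, buy NZD at spot, deposit the NZD at 0.27%, and sell the proceeds forward at 1.7142.
Arbitrage profit = |2,743,337.11 − 2,720,002.46| = ILS 23,335.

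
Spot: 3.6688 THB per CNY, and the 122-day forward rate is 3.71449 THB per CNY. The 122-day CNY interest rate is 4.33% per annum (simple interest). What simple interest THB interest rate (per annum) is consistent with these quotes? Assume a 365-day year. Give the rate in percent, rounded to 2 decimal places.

T = 122/365 years.
F/S = 3.71449/3.6688 = 1.0124537 = (growth of THB) / (growth of CNY).
CNY growth factor: 1 + 0.0433×122/365 = 1.0144729.
So the THB growth factor = 1.0271068.
r = (1.0271068 − 1)/(122/365) = 0.081098 → 8.11%.

8.11%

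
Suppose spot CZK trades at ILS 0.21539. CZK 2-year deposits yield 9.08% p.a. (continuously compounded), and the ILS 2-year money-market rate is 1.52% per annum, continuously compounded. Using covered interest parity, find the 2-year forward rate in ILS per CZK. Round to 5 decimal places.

0.18517

T = 2 years.
ILS accumulates by e^(0.0152×2) = 1.0308668.
CZK accumulates by e^(0.0908×2) = 1.1991344.
CIP: F = S · (grow ILS)/(grow CZK) = 0.21539 × 1.0308668/1.1991344 = 0.1851656 ILS per CZK.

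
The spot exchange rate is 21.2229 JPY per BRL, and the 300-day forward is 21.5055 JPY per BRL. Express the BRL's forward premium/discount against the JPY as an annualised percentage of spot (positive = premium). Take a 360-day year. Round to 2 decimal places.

T = 300/360 years.
Period premium: (21.5055 − 21.2229)/21.2229 = 0.0133158.
×(1/T) gives 1.60% p.a.

+1.60%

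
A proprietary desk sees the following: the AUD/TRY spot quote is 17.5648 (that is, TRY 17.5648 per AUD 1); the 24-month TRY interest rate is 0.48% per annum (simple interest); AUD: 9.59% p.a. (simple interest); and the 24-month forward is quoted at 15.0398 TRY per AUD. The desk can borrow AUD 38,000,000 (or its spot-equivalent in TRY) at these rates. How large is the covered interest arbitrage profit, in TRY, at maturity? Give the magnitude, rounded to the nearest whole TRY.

T = 2 years.
Keep in AUD, deliver into the forward: 38,000,000·1.191800·15.0398 = TRY 681,128,478.32.
Swap to TRY now, deposit: 38,000,000·17.5648·1.009600 = TRY 673,870,039.04.
The quoted forward overvalues AUD, so borrow TRY, buy AUD at spot, deposit the AUD at 9.59%, and sell the proceeds forward at 15.0398.
The gap between the two covered legs is TRY 7,258,439.

TRY 7,258,439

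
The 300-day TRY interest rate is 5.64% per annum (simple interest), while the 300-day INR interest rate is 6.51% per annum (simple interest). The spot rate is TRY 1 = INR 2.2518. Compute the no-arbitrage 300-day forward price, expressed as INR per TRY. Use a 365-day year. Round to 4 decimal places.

T = 300/365 years.
INR growth factor: 1 + 0.0651×300/365 = 1.0535068.
TRY growth factor: 1 + 0.0564×300/365 = 1.0463562.
Forward (INR per TRY) = 2.2518 × 1.0535068 / 1.0463562 = 2.267188.

2.2672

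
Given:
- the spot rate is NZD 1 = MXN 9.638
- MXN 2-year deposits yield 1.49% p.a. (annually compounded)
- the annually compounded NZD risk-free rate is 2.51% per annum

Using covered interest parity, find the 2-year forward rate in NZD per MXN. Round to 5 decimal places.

0.10585

T = 2 years.
MXN accumulates by (1 + 0.0149)^2 = 1.030022.
NZD growth factor: (1 + 0.0251)^2 = 1.050830.
Forward (MXN per NZD) = 9.638 × 1.030022 / 1.050830 = 9.447153.
Quoted the other way: 1/9.447153 = 0.10585 NZD per MXN.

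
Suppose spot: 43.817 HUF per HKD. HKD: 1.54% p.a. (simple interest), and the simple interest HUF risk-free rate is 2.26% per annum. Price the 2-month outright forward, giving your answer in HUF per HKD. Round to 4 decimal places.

T = 2/12 years.
Growth of 1 HUF over T: 1 + 0.0226×2/12 = 1.00376667.
Growth of 1 HKD over T: 1 + 0.0154×2/12 = 1.00256667.
So F = 43.817 × 1.00376667 / 1.00256667 = 43.869446 (HUF/HKD).

43.8694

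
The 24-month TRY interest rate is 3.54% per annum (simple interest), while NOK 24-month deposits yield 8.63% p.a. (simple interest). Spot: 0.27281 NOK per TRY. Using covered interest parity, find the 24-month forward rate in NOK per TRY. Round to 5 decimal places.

0.29875

T = 2 years.
NOK growth factor: 1 + 0.0863×2 = 1.172600.
Growth of 1 TRY over T: 1 + 0.0354×2 = 1.070800.
Forward (NOK per TRY) = 0.27281 × 1.172600 / 1.070800 = 0.2987458.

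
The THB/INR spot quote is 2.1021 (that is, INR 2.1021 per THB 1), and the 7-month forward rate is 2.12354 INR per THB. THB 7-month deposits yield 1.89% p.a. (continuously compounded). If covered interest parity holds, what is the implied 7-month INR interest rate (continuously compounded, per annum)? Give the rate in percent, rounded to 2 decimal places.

3.63%

T = 7/12 years.
By CIP, F/S equals the INR-to-THB growth ratio: 2.12354/2.1021 = 1.0101993.
THB growth factor: e^(0.0189×7/12) = 1.011086.
That pins the INR growth at 1.0213984.
Take logs: ln 1.0213984 / (7/12) = 0.036296, so 3.63%.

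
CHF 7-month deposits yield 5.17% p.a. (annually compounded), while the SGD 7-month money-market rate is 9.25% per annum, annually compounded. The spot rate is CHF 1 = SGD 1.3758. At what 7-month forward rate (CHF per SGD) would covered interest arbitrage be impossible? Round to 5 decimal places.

0.71089

T = 7/12 years.
Growth of 1 SGD over T: (1 + 0.0925)^(7/12) = 1.0529615.
CHF accumulates by (1 + 0.0517)^(7/12) = 1.0298412.
So F = 1.3758 × 1.0529615 / 1.0298412 = 1.406687 (SGD/CHF).
Invert for CHF per SGD: 1 / 1.406687 = 0.71089.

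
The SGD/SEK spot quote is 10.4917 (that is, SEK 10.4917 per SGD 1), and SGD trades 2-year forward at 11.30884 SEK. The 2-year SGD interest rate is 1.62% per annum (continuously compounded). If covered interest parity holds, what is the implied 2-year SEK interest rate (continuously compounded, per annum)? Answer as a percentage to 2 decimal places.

T = 2 years.
CIP gives F = S · g_SEK/g_SGD, so g_SEK/g_SGD = 11.30884/10.4917 = 1.0778844.
The SGD side grows by e^(0.0162×2) = 1.0329306.
Hence g_SEK = 1.1133798.
r = ln(1.1133798)/2 = 0.053700 → 5.37%.

5.37%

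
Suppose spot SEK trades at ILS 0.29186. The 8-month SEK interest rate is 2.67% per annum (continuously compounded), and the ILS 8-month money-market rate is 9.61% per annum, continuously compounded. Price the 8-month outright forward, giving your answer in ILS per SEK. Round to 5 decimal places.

T = 8/12 years.
ILS growth factor: e^(0.0961×8/12) = 1.0661635.
Growth of 1 SEK over T: e^(0.0267×8/12) = 1.0179594.
CIP: F = S · (grow ILS)/(grow SEK) = 0.29186 × 1.0661635/1.0179594 = 0.3056806 ILS per SEK.

0.30568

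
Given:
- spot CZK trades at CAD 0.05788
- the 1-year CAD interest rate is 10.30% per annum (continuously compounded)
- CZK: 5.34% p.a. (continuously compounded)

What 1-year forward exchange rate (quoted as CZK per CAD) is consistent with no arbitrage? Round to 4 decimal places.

16.4411

T = 1 year.
CAD accumulates by e^(0.1030×1) = 1.10849141.
CZK accumulates by e^(0.0534×1) = 1.0548515.
Forward (CAD per CZK) = 0.05788 × 1.10849141 / 1.0548515 = 0.060823237.
Invert for CZK per CAD: 1 / 0.060823237 = 16.4411.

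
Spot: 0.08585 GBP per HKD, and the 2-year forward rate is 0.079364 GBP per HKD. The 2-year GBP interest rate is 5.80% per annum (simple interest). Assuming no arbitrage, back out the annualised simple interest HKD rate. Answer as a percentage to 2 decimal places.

T = 2 years.
CIP gives F = S · g_GBP/g_HKD, so g_GBP/g_HKD = 0.079364/0.08585 = 0.9244496.
The GBP side grows by 1 + 0.0580×2 = 1.116000.
So the HKD growth factor = 1.2072048.
r = (1.2072048 − 1)/2 = 0.103602 → 10.36%.

10.36%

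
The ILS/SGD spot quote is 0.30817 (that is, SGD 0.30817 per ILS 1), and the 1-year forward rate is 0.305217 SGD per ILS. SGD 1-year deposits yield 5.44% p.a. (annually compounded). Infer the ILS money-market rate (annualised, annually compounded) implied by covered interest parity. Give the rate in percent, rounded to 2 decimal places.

6.46%

T = 1 year.
F/S = 0.305217/0.30817 = 0.9904176 = (growth of SGD) / (growth of ILS).
SGD growth factor: (1 + 0.0544)^1 = 1.054400.
So the ILS growth factor = 1.0646014.
r = 1.0646014^(1/1) − 1 = 0.064601 → 6.46%.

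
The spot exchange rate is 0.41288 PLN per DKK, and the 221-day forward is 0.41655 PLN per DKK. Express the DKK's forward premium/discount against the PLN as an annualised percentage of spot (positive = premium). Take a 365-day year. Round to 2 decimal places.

+1.47%

T = 221/365 years.
(F − S)/S = (0.41655 − 0.41288)/0.41288 = 0.0088888.
Annualise by dividing by T: 0.0088888 / (221/365) = 0.014681 → 1.47%.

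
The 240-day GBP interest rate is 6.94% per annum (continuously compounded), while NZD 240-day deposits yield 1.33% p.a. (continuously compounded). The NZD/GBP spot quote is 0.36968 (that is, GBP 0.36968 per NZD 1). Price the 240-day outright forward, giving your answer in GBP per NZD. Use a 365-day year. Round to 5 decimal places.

T = 240/365 years.
GBP growth factor: e^(0.0694×240/365) = 1.0466901.
NZD accumulates by e^(0.0133×240/365) = 1.0087836.
CIP: F = S · (grow GBP)/(grow NZD) = 0.36968 × 1.0466901/1.0087836 = 0.3835713 GBP per NZD.

0.38357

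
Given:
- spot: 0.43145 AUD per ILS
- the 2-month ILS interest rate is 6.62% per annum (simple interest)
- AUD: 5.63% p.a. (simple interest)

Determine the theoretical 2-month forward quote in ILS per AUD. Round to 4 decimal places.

2.3216

T = 2/12 years.
AUD growth factor: 1 + 0.0563×2/12 = 1.0093833.
ILS growth factor: 1 + 0.0662×2/12 = 1.0110333.
Forward (AUD per ILS) = 0.43145 × 1.0093833 / 1.0110333 = 0.4307459.
Quoted the other way: 1/0.4307459 = 2.3216 ILS per AUD.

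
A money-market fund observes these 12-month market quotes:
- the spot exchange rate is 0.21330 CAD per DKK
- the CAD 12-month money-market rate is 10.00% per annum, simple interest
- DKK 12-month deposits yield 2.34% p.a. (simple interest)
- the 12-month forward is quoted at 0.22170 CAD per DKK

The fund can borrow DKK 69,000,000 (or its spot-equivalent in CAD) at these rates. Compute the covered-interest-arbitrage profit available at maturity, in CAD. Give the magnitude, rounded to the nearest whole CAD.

CAD 534,213

T = 1 year.
Route A — deposit DKK, sell forward: 69,000,000 × 1.023400 × 0.22170 = CAD 15,655,256.82.
Route B — convert at spot, deposit CAD: 69,000,000 × 0.21330 × 1.100000 = CAD 16,189,470.00.
The quoted forward undervalues DKK, so borrow DKK, convert to CAD at spot, deposit the CAD at 10.00%, and buy DKK forward at 0.22170 to cover the loan.
Profit = 16,189,470.00 − 15,655,256.82 = CAD 534,213.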